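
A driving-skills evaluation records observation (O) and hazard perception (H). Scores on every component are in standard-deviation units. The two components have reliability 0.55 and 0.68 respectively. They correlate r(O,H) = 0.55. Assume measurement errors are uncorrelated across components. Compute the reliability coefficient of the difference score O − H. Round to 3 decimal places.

0.144

Var(O−H) = 1 + 1 − 2·0.55 = 2 − 1.1 = 0.9.
Because errors are independent across components, Cov(Tᵢ,Tⱼ) = Cov(Xᵢ,Xⱼ); the off-diagonal part of the true-score variance is the same as above.
True-score variance = [0.55 + 0.68] − 1.1 = 1.23 − 1.1 = 0.13.
Reliability = 0.13 / 0.9 = 0.144.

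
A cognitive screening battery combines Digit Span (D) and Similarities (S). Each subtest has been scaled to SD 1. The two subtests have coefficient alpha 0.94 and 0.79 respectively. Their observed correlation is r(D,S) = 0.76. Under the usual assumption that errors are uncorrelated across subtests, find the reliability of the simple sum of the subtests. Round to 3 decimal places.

Var(D+S) = 2 + 2·[0.76] = 2 + 1.52 = 3.52.
With uncorrelated errors the cross-covariances are all true-score covariance, so they carry over unchanged; only the diagonal terms shrink to ρᵢσᵢ².
True-score variance = [0.94 + 0.79] + 1.52 = 1.73 + 1.52 = 3.25.
Reliability = 3.25 / 3.52 = 0.923.

0.923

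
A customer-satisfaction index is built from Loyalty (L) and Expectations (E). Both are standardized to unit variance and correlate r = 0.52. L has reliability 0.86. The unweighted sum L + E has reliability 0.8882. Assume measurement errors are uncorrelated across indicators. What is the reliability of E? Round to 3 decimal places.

0.800

Var(L+E) = 2 + 2·0.52 = 3.040.
True-score variance = ρ_L + ρ_E + 2·0.52, so 0.8882 = (0.86 + ρ_E + 1.04) / 3.040.
ρ_E = 0.8882·3.040 − 0.86 − 1.04 = 0.800.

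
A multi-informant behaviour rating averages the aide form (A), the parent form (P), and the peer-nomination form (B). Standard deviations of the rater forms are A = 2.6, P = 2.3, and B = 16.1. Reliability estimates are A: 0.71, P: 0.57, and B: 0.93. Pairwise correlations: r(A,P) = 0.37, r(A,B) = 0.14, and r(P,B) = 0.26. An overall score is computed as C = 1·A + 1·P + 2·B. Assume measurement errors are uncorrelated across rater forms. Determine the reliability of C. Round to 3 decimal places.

Var(C) = 2.6² + 2.3² + 2²·16.1² + 2·[2.6·2.3·0.37 + 2·2.6·16.1·0.14 + 2·2.3·16.1·0.26] = 1048.89 + 66.378 = 1115.27.
Under uncorrelated errors the observed covariances equal the true-score covariances, so only the own-variance terms attenuate.
True-score variance = [2.6²·0.71 + 2.3²·0.57 + 2²·16.1²·0.93] + 66.378 = 972.076 + 66.378 = 1038.45.
Reliability = 1038.45 / 1115.27 = 0.931.

0.931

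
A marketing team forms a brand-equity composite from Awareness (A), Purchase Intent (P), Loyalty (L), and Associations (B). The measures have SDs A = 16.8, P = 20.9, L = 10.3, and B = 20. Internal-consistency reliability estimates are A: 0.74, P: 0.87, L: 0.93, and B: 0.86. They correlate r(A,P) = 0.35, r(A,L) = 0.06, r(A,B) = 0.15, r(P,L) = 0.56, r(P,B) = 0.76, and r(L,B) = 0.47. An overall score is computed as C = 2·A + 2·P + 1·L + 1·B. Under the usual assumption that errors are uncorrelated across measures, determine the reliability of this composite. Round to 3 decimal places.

0.911

Var(C) = 2²·16.8² + 2²·20.9² + 10.3² + 20² + 2·[4·16.8·20.9·0.35 + 2·16.8·10.3·0.06 + 2·16.8·20·0.15 + 2·20.9·10.3·0.56 + 2·20.9·20·0.76 + 10.3·20·0.47] = 3382.29 + 3172.83 = 6555.12.
Under uncorrelated errors the observed covariances equal the true-score covariances, so only the own-variance terms attenuate.
True-score variance = [2²·16.8²·0.74 + 2²·20.9²·0.87 + 10.3²·0.93 + 20²·0.86] + 3172.83 = 2798.19 + 3172.83 = 5971.02.
Reliability = 5971.02 / 6555.12 = 0.911.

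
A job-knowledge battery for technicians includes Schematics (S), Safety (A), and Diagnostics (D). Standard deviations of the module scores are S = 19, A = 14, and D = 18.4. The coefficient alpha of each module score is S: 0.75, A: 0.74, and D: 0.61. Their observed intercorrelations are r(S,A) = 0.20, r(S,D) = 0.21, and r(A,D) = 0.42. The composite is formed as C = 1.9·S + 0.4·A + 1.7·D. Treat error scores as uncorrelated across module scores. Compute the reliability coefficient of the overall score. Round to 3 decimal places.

0.763

Var(C) = 1.9²·19² + 0.4²·14² + 1.7²·18.4² + 2·[0.76·19·14·0.20 + 3.23·19·18.4·0.21 + 0.68·14·18.4·0.42] = 2313.01 + 702.272 = 3015.28.
With uncorrelated errors the cross-covariances are all true-score covariance, so they carry over unchanged; only the diagonal terms shrink to ρᵢσᵢ².
True-score variance = [1.9²·19²·0.75 + 0.4²·14²·0.74 + 1.7²·18.4²·0.61] + 702.272 = 1597.46 + 702.272 = 2299.73.
Reliability = 2299.73 / 3015.28 = 0.763.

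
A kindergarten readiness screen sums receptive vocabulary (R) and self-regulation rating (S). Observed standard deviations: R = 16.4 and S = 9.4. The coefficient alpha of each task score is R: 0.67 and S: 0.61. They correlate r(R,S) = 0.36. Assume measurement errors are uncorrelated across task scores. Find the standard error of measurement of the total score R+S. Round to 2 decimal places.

Var(total) = 357.32 + 110.995 = 468.315.
True-score variance = 234.103 + 110.995 = 345.098, so reliability = 0.7369.
Error variance = 468.315 − 345.098 = 123.217; SEM = √123.217 = 11.10.

11.10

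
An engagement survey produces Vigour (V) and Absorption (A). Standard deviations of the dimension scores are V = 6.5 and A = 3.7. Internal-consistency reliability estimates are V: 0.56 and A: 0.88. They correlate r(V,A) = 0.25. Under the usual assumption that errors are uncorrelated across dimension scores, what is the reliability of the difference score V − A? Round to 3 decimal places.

Var(V−A) = 6.5² + 3.7² − 2·6.5·3.7·0.25 = 55.94 − 12.025 = 43.915.
With uncorrelated errors the cross-covariances are all true-score covariance, so they carry over unchanged; only the diagonal terms shrink to ρᵢσᵢ².
True-score variance = [6.5²·0.56 + 3.7²·0.88] − 12.025 = 35.7072 − 12.025 = 23.6822.
Reliability = 23.6822 / 43.915 = 0.539.

0.539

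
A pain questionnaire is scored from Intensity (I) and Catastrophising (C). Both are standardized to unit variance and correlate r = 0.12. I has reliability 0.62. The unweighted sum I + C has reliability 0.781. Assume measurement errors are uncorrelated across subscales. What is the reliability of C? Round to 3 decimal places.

0.889

Var(I+C) = 2 + 2·0.12 = 2.240.
True-score variance = ρ_I + ρ_C + 2·0.12, so 0.781 = (0.62 + ρ_C + 0.24) / 2.240.
ρ_C = 0.781·2.240 − 0.62 − 0.24 = 0.889.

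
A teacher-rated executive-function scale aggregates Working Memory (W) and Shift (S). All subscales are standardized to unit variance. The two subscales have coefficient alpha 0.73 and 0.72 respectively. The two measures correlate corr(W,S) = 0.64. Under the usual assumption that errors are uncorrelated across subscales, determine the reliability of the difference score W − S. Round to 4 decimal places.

Var(W−S) = 1 + 1 − 2·0.64 = 2 − 1.28 = 0.72.
With uncorrelated errors the cross-covariances are all true-score covariance, so they carry over unchanged; only the diagonal terms shrink to ρᵢσᵢ².
True-score variance = [0.73 + 0.72] − 1.28 = 1.45 − 1.28 = 0.17.
Reliability = 0.17 / 0.72 = 0.2361.

0.2361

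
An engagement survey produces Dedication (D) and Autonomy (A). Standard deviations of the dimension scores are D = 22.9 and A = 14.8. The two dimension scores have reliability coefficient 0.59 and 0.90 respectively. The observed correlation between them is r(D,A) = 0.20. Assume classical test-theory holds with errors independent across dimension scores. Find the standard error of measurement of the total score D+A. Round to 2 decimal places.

Var(total) = 743.45 + 135.568 = 879.018.
True-score variance = 506.538 + 135.568 = 642.106, so reliability = 0.7305.
Error variance = 879.018 − 642.106 = 236.912; SEM = √236.912 = 15.39.

15.39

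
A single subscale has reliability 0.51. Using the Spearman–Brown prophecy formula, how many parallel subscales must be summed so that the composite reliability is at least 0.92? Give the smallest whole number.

k ≥ ρ*(1−ρ₁)/(ρ₁(1−ρ*)) = 0.92·0.49 / (0.51·0.08) = 11.049.
Smallest integer k = 12.

12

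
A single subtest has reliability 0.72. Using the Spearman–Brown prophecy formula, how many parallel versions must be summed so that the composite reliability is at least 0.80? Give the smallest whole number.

2

k ≥ ρ*(1−ρ₁)/(ρ₁(1−ρ*)) = 0.80·0.28 / (0.72·0.20) = 1.556.
Smallest integer k = 2.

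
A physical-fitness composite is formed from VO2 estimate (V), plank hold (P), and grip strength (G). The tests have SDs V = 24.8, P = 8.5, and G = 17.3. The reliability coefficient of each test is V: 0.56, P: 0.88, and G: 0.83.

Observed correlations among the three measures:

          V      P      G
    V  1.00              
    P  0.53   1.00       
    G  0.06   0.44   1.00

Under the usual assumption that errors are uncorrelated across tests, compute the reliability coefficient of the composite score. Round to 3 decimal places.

0.763

Var(V+P+G) = 24.8² + 8.5² + 17.3² + 2·[24.8·8.5·0.53 + 24.8·17.3·0.06 + 8.5·17.3·0.44] = 986.58 + 404.337 = 1390.92.
Because errors are independent across components, Cov(Tᵢ,Tⱼ) = Cov(Xᵢ,Xⱼ); the off-diagonal part of the true-score variance is the same as above.
True-score variance = [24.8²·0.56 + 8.5²·0.88 + 17.3²·0.83] + 404.337 = 656.413 + 404.337 = 1060.75.
Reliability = 1060.75 / 1390.92 = 0.763.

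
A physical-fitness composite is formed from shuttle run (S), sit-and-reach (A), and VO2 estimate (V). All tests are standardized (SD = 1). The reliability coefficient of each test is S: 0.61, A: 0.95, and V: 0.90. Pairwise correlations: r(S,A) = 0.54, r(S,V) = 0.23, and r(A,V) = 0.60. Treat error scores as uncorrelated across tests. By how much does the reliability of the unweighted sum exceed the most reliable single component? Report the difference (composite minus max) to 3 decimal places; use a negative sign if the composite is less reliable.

Var(sum) = 3 + 2.74 = 5.74; true-score variance = 2.46 + 2.74 = 5.2; composite reliability = 0.9059.
Max component reliability = 0.9500.
Difference = 0.9059 − 0.9500 = -0.044.

-0.044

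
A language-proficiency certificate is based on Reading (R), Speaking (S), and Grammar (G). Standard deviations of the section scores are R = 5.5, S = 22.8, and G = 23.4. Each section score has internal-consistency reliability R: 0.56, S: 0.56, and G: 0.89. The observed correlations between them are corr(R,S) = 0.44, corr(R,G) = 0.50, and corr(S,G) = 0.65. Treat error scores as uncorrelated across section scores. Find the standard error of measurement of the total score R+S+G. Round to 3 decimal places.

17.386

Var(total) = 1097.65 + 932.628 = 2030.28.
True-score variance = 795.379 + 932.628 = 1728.01, so reliability = 0.8511.
Error variance = 2030.28 − 1728.01 = 302.271; SEM = √302.271 = 17.386.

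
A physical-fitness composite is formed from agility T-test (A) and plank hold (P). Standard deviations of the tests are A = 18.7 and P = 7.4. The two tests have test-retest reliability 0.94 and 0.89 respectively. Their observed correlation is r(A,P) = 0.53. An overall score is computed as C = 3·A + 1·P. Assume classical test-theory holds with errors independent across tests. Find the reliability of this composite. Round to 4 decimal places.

Var(C) = 3²·18.7² + 7.4² + 2·[3·18.7·7.4·0.53] = 3201.97 + 440.048 = 3642.02.
With uncorrelated errors the cross-covariances are all true-score covariance, so they carry over unchanged; only the diagonal terms shrink to ρᵢσᵢ².
True-score variance = [3²·18.7²·0.94 + 7.4²·0.89] + 440.048 = 3007.11 + 440.048 = 3447.16.
Reliability = 3447.16 / 3642.02 = 0.9465.

0.9465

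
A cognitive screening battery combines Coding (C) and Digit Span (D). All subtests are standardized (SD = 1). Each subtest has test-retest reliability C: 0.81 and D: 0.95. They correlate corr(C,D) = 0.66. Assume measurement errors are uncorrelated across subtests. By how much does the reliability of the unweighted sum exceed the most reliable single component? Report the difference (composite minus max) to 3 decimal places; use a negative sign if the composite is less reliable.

-0.022

Var(sum) = 2 + 1.32 = 3.32; true-score variance = 1.76 + 1.32 = 3.08; composite reliability = 0.9277.
Max component reliability = 0.9500.
Difference = 0.9277 − 0.9500 = -0.022.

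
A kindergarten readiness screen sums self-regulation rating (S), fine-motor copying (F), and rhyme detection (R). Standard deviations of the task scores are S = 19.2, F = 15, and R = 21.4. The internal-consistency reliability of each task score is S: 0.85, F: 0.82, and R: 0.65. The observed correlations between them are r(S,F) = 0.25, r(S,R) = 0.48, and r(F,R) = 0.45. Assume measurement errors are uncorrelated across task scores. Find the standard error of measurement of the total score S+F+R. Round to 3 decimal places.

16.003

Var(total) = 1051.6 + 827.345 = 1878.94.
True-score variance = 795.518 + 827.345 = 1622.86, so reliability = 0.8637.
Error variance = 1878.94 − 1622.86 = 256.082; SEM = √256.082 = 16.003.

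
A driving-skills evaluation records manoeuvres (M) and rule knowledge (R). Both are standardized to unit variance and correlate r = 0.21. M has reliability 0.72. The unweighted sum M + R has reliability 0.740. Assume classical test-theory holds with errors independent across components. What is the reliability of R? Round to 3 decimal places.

Var(M+R) = 2 + 2·0.21 = 2.420.
True-score variance = ρ_M + ρ_R + 2·0.21, so 0.740 = (0.72 + ρ_R + 0.42) / 2.420.
ρ_R = 0.740·2.420 − 0.72 − 0.42 = 0.651.

0.651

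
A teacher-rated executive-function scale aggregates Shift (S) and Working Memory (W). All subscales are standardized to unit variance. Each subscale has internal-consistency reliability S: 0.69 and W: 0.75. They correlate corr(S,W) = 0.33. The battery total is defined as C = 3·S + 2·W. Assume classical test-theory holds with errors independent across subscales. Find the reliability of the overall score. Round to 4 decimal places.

Var(C) = 3² + 2² + 2·[6·0.33] = 13 + 3.96 = 16.96.
Under uncorrelated errors the observed covariances equal the true-score covariances, so only the own-variance terms attenuate.
True-score variance = [3²·0.69 + 2²·0.75] + 3.96 = 9.21 + 3.96 = 13.17.
Reliability = 13.17 / 16.96 = 0.7765.

0.7765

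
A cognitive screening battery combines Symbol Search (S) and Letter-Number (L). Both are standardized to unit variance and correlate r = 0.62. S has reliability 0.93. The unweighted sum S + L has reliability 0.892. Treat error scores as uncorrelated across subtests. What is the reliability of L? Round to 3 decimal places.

Var(S+L) = 2 + 2·0.62 = 3.240.
True-score variance = ρ_S + ρ_L + 2·0.62, so 0.892 = (0.93 + ρ_L + 1.24) / 3.240.
ρ_L = 0.892·3.240 − 0.93 − 1.24 = 0.720.

0.720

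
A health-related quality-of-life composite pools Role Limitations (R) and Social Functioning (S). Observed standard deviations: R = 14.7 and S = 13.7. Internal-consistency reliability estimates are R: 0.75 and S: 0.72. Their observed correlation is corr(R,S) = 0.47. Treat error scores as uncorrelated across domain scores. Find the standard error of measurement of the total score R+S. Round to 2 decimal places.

10.32

Var(total) = 403.78 + 189.307 = 593.087.
True-score variance = 297.204 + 189.307 = 486.511, so reliability = 0.8203.
Error variance = 593.087 − 486.511 = 106.576; SEM = √106.576 = 10.32.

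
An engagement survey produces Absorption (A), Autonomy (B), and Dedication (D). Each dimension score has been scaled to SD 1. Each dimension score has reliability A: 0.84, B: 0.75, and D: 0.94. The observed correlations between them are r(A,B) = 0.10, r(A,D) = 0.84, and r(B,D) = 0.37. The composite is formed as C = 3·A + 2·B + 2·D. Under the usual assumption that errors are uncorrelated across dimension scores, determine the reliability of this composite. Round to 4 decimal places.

Var(C) = 3² + 2² + 2² + 2·[6·0.10 + 6·0.84 + 4·0.37] = 17 + 14.24 = 31.24.
With uncorrelated errors the cross-covariances are all true-score covariance, so they carry over unchanged; only the diagonal terms shrink to ρᵢσᵢ².
True-score variance = [3²·0.84 + 2²·0.75 + 2²·0.94] + 14.24 = 14.32 + 14.24 = 28.56.
Reliability = 28.56 / 31.24 = 0.9142.

0.9142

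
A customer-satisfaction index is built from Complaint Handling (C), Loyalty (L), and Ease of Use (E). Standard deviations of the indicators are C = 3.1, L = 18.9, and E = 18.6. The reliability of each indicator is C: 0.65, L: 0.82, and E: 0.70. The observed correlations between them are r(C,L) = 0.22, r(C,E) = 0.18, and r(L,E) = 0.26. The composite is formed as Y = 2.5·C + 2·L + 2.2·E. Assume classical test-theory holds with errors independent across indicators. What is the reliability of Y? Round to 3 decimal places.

Var(Y) = 2.5²·3.1² + 2²·18.9² + 2.2²·18.6² + 2·[5·3.1·18.9·0.22 + 5.5·3.1·18.6·0.18 + 4.4·18.9·18.6·0.26] = 3163.35 + 1047.39 = 4210.74.
Because errors are independent across components, Cov(Tᵢ,Tⱼ) = Cov(Xᵢ,Xⱼ); the off-diagonal part of the true-score variance is the same as above.
True-score variance = [2.5²·3.1²·0.65 + 2²·18.9²·0.82 + 2.2²·18.6²·0.70] + 1047.39 = 2382.8 + 1047.39 = 3430.19.
Reliability = 3430.19 / 4210.74 = 0.815.

0.815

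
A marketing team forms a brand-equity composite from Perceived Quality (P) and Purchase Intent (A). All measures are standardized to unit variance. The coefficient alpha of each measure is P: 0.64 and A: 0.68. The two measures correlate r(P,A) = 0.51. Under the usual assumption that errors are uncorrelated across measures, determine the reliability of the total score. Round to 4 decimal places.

0.7748

Var(P+A) = 2 + 2·[0.51] = 2 + 1.02 = 3.02.
Because errors are independent across components, Cov(Tᵢ,Tⱼ) = Cov(Xᵢ,Xⱼ); the off-diagonal part of the true-score variance is the same as above.
True-score variance = [0.64 + 0.68] + 1.02 = 1.32 + 1.02 = 2.34.
Reliability = 2.34 / 3.02 = 0.7748.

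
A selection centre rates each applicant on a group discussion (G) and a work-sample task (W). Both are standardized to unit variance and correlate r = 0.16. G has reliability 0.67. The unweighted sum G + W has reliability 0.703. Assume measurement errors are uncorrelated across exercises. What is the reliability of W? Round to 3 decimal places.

0.641

Var(G+W) = 2 + 2·0.16 = 2.320.
True-score variance = ρ_G + ρ_W + 2·0.16, so 0.703 = (0.67 + ρ_W + 0.32) / 2.320.
ρ_W = 0.703·2.320 − 0.67 − 0.32 = 0.641.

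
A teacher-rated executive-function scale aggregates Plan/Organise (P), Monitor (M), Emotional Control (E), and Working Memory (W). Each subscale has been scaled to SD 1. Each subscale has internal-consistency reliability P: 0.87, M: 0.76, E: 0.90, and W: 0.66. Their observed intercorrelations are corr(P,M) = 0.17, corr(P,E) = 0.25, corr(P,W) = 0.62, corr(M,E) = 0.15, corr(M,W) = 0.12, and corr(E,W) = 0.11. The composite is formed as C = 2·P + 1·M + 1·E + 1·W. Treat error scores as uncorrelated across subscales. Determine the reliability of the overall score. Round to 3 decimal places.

0.899

Var(C) = 2² + 1 + 1 + 1 + 2·[2·0.17 + 2·0.25 + 2·0.62 + 0.15 + 0.12 + 0.11] = 7 + 4.92 = 11.92.
With uncorrelated errors the cross-covariances are all true-score covariance, so they carry over unchanged; only the diagonal terms shrink to ρᵢσᵢ².
True-score variance = [2²·0.87 + 0.76 + 0.90 + 0.66] + 4.92 = 5.8 + 4.92 = 10.72.
Reliability = 10.72 / 11.92 = 0.899.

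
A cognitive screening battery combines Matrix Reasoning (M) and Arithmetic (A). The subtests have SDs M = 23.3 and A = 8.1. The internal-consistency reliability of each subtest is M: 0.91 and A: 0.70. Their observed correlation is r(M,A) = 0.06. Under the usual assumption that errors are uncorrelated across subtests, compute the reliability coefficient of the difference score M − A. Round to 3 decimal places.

Var(M−A) = 23.3² + 8.1² − 2·23.3·8.1·0.06 = 608.5 − 22.6476 = 585.852.
Under uncorrelated errors the observed covariances equal the true-score covariances, so only the own-variance terms attenuate.
True-score variance = [23.3²·0.91 + 8.1²·0.70] − 22.6476 = 539.957 − 22.6476 = 517.309.
Reliability = 517.309 / 585.852 = 0.883.

0.883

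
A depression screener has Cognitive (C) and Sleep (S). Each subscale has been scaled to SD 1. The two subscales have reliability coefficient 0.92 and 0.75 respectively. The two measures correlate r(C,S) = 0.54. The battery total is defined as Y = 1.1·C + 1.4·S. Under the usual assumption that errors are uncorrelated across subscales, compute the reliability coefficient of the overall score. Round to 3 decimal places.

0.879

Var(Y) = 1.1² + 1.4² + 2·[1.54·0.54] = 3.17 + 1.6632 = 4.8332.
With uncorrelated errors the cross-covariances are all true-score covariance, so they carry over unchanged; only the diagonal terms shrink to ρᵢσᵢ².
True-score variance = [1.1²·0.92 + 1.4²·0.75] + 1.6632 = 2.5832 + 1.6632 = 4.2464.
Reliability = 4.2464 / 4.8332 = 0.879.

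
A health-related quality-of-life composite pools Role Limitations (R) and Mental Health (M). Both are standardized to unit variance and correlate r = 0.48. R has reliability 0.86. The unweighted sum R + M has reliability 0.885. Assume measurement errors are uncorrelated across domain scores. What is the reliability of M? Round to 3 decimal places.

Var(R+M) = 2 + 2·0.48 = 2.960.
True-score variance = ρ_R + ρ_M + 2·0.48, so 0.885 = (0.86 + ρ_M + 0.96) / 2.960.
ρ_M = 0.885·2.960 − 0.86 − 0.96 = 0.800.

0.800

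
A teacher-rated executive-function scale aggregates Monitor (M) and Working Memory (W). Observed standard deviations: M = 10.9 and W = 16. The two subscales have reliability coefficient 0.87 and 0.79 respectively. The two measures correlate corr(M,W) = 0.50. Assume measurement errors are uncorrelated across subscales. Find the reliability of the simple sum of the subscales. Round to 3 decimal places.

Var(M+W) = 10.9² + 16² + 2·[10.9·16·0.50] = 374.81 + 174.4 = 549.21.
Under uncorrelated errors the observed covariances equal the true-score covariances, so only the own-variance terms attenuate.
True-score variance = [10.9²·0.87 + 16²·0.79] + 174.4 = 305.605 + 174.4 = 480.005.
Reliability = 480.005 / 549.21 = 0.874.

0.874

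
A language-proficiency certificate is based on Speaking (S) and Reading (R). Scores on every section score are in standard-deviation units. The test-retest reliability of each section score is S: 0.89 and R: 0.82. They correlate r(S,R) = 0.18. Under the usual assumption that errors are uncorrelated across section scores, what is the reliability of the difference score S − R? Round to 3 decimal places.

Var(S−R) = 1 + 1 − 2·0.18 = 2 − 0.36 = 1.64.
Under uncorrelated errors the observed covariances equal the true-score covariances, so only the own-variance terms attenuate.
True-score variance = [0.89 + 0.82] − 0.36 = 1.71 − 0.36 = 1.35.
Reliability = 1.35 / 1.64 = 0.823.

0.823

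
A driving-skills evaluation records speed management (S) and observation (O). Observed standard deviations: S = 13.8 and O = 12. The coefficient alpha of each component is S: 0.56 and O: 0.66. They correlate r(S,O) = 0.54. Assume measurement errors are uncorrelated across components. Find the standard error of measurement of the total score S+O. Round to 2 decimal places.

11.52

Var(total) = 334.44 + 178.848 = 513.288.
True-score variance = 201.686 + 178.848 = 380.534, so reliability = 0.7414.
Error variance = 513.288 − 380.534 = 132.754; SEM = √132.754 = 11.52.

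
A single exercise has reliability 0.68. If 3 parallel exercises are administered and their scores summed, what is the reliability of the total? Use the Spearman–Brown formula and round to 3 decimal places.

ρ_k = kρ / (1 + (k−1)ρ) = 3·0.68 / (1 + 2·0.68) = 2.040 / 2.360 = 0.864.

0.864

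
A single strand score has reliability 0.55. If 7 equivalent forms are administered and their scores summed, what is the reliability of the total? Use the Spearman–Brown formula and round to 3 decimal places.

0.895

ρ_k = kρ / (1 + (k−1)ρ) = 7·0.55 / (1 + 6·0.55) = 3.850 / 4.300 = 0.895.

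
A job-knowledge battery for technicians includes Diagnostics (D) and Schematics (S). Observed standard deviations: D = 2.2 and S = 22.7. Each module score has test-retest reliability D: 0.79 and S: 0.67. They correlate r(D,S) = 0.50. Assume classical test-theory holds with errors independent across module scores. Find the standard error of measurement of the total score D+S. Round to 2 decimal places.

13.08

Var(total) = 520.13 + 49.94 = 570.07.
True-score variance = 349.068 + 49.94 = 399.008, so reliability = 0.6999.
Error variance = 570.07 − 399.008 = 171.062; SEM = √171.062 = 13.08.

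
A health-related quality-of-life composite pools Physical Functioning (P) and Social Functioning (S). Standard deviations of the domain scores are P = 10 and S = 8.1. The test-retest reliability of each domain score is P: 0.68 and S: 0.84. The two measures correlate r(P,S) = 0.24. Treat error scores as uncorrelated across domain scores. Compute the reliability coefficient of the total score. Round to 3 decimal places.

Var(P+S) = 10² + 8.1² + 2·[10·8.1·0.24] = 165.61 + 38.88 = 204.49.
Under uncorrelated errors the observed covariances equal the true-score covariances, so only the own-variance terms attenuate.
True-score variance = [10²·0.68 + 8.1²·0.84] + 38.88 = 123.112 + 38.88 = 161.992.
Reliability = 161.992 / 204.49 = 0.792.

0.792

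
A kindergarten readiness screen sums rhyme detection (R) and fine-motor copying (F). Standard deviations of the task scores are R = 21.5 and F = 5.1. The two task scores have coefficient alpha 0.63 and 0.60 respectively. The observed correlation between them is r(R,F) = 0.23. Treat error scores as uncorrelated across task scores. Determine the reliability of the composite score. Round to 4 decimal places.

0.6632

Var(R+F) = 21.5² + 5.1² + 2·[21.5·5.1·0.23] = 488.26 + 50.439 = 538.699.
Because errors are independent across components, Cov(Tᵢ,Tⱼ) = Cov(Xᵢ,Xⱼ); the off-diagonal part of the true-score variance is the same as above.
True-score variance = [21.5²·0.63 + 5.1²·0.60] + 50.439 = 306.824 + 50.439 = 357.263.
Reliability = 357.263 / 538.699 = 0.6632.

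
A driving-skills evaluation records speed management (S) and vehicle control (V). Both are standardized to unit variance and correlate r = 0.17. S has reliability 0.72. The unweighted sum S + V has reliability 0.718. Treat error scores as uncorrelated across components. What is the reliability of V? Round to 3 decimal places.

Var(S+V) = 2 + 2·0.17 = 2.340.
True-score variance = ρ_S + ρ_V + 2·0.17, so 0.718 = (0.72 + ρ_V + 0.34) / 2.340.
ρ_V = 0.718·2.340 − 0.72 − 0.34 = 0.620.

0.620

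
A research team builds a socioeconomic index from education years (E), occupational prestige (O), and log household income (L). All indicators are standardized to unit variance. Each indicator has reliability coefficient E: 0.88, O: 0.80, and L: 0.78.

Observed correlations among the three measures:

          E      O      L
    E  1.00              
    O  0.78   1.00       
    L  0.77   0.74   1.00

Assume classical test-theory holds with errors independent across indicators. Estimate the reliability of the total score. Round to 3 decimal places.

0.929

Var(E+O+L) = 3 + 2·[0.78 + 0.77 + 0.74] = 3 + 4.58 = 7.58.
Because errors are independent across components, Cov(Tᵢ,Tⱼ) = Cov(Xᵢ,Xⱼ); the off-diagonal part of the true-score variance is the same as above.
True-score variance = [0.88 + 0.80 + 0.78] + 4.58 = 2.46 + 4.58 = 7.04.
Reliability = 7.04 / 7.58 = 0.929.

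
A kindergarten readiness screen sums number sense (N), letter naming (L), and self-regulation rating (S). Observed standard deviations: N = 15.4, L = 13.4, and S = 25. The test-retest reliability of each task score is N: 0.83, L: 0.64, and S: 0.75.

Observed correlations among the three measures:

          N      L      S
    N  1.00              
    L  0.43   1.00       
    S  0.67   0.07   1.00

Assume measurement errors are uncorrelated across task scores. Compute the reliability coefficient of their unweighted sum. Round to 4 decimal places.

0.8534

Var(N+L+S) = 15.4² + 13.4² + 25² + 2·[15.4·13.4·0.43 + 15.4·25·0.67 + 13.4·25·0.07] = 1041.72 + 740.27 = 1781.99.
Because errors are independent across components, Cov(Tᵢ,Tⱼ) = Cov(Xᵢ,Xⱼ); the off-diagonal part of the true-score variance is the same as above.
True-score variance = [15.4²·0.83 + 13.4²·0.64 + 25²·0.75] + 740.27 = 780.511 + 740.27 = 1520.78.
Reliability = 1520.78 / 1781.99 = 0.8534.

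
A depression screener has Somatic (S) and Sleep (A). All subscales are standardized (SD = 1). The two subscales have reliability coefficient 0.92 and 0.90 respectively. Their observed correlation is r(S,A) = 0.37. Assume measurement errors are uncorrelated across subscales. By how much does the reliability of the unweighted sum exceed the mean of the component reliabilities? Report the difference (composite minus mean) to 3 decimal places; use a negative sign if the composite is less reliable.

0.024

Var(sum) = 2 + 0.74 = 2.74; true-score variance = 1.82 + 0.74 = 2.56; composite reliability = 0.9343.
Mean component reliability = 0.9100.
Difference = 0.9343 − 0.9100 = 0.024.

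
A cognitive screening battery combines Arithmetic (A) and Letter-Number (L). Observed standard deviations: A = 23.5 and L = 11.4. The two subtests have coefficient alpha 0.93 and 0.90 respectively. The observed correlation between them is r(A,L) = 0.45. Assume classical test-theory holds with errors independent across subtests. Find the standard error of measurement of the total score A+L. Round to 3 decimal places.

7.187

Var(total) = 682.21 + 241.11 = 923.32.
True-score variance = 630.557 + 241.11 = 871.667, so reliability = 0.9441.
Error variance = 923.32 − 871.667 = 51.6535; SEM = √51.6535 = 7.187.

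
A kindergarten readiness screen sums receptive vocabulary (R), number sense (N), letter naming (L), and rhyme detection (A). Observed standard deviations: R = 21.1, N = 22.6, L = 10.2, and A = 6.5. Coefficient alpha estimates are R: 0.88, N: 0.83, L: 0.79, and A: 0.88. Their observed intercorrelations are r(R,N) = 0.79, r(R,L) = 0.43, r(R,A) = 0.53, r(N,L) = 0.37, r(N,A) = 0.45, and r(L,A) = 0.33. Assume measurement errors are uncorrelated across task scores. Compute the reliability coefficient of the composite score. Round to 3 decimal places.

0.934

Var(R+N+L+A) = 21.1² + 22.6² + 10.2² + 6.5² + 2·[21.1·22.6·0.79 + 21.1·10.2·0.43 + 21.1·6.5·0.53 + 22.6·10.2·0.37 + 22.6·6.5·0.45 + 10.2·6.5·0.33] = 1102.26 + 1430.46 = 2532.72.
Because errors are independent across components, Cov(Tᵢ,Tⱼ) = Cov(Xᵢ,Xⱼ); the off-diagonal part of the true-score variance is the same as above.
True-score variance = [21.1²·0.88 + 22.6²·0.83 + 10.2²·0.79 + 6.5²·0.88] + 1430.46 = 935.087 + 1430.46 = 2365.55.
Reliability = 2365.55 / 2532.72 = 0.934.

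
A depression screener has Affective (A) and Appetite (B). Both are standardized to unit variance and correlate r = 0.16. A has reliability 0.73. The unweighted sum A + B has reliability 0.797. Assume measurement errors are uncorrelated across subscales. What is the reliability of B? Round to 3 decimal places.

0.799

Var(A+B) = 2 + 2·0.16 = 2.320.
True-score variance = ρ_A + ρ_B + 2·0.16, so 0.797 = (0.73 + ρ_B + 0.32) / 2.320.
ρ_B = 0.797·2.320 − 0.73 − 0.32 = 0.799.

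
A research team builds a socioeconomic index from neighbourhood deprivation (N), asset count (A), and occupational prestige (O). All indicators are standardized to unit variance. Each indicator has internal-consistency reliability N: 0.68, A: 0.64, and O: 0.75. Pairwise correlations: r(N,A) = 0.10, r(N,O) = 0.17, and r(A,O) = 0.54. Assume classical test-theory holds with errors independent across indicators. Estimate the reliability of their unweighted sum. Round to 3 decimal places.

Var(N+A+O) = 3 + 2·[0.10 + 0.17 + 0.54] = 3 + 1.62 = 4.62.
With uncorrelated errors the cross-covariances are all true-score covariance, so they carry over unchanged; only the diagonal terms shrink to ρᵢσᵢ².
True-score variance = [0.68 + 0.64 + 0.75] + 1.62 = 2.07 + 1.62 = 3.69.
Reliability = 3.69 / 4.62 = 0.799.

0.799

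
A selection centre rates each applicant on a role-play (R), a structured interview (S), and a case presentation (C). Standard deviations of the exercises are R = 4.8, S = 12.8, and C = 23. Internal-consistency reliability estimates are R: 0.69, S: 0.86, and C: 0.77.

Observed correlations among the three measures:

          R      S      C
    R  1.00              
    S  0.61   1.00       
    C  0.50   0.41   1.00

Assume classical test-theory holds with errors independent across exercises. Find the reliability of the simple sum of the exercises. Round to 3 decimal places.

0.867

Var(R+S+C) = 4.8² + 12.8² + 23² + 2·[4.8·12.8·0.61 + 4.8·23·0.50 + 12.8·23·0.41] = 715.88 + 426.765 = 1142.64.
Under uncorrelated errors the observed covariances equal the true-score covariances, so only the own-variance terms attenuate.
True-score variance = [4.8²·0.69 + 12.8²·0.86 + 23²·0.77] + 426.765 = 564.13 + 426.765 = 990.895.
Reliability = 990.895 / 1142.64 = 0.867.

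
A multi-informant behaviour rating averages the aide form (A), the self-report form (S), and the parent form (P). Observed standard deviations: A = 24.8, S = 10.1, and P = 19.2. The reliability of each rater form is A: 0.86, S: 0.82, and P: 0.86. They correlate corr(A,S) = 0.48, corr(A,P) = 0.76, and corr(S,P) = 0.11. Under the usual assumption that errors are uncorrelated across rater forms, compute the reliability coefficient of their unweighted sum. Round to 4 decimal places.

Var(A+S+P) = 24.8² + 10.1² + 19.2² + 2·[24.8·10.1·0.48 + 24.8·19.2·0.76 + 10.1·19.2·0.11] = 1085.69 + 1006.89 = 2092.58.
Under uncorrelated errors the observed covariances equal the true-score covariances, so only the own-variance terms attenuate.
True-score variance = [24.8²·0.86 + 10.1²·0.82 + 19.2²·0.86] + 1006.89 = 929.613 + 1006.89 = 1936.5.
Reliability = 1936.5 / 2092.58 = 0.9254.

0.9254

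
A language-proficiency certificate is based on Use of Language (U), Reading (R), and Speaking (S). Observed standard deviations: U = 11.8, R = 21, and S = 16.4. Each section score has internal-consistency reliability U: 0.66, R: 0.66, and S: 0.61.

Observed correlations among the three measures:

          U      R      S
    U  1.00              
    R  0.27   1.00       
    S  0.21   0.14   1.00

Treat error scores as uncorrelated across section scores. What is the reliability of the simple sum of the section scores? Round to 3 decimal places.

0.740

Var(U+R+S) = 11.8² + 21² + 16.4² + 2·[11.8·21·0.27 + 11.8·16.4·0.21 + 21·16.4·0.14] = 849.2 + 311.522 = 1160.72.
Under uncorrelated errors the observed covariances equal the true-score covariances, so only the own-variance terms attenuate.
True-score variance = [11.8²·0.66 + 21²·0.66 + 16.4²·0.61] + 311.522 = 547.024 + 311.522 = 858.546.
Reliability = 858.546 / 1160.72 = 0.740.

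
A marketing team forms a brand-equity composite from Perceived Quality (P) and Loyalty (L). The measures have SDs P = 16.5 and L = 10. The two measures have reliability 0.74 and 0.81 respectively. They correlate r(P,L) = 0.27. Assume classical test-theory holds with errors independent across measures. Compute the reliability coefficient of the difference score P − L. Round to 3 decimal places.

Var(P−L) = 16.5² + 10² − 2·16.5·10·0.27 = 372.25 − 89.1 = 283.15.
With uncorrelated errors the cross-covariances are all true-score covariance, so they carry over unchanged; only the diagonal terms shrink to ρᵢσᵢ².
True-score variance = [16.5²·0.74 + 10²·0.81] − 89.1 = 282.465 − 89.1 = 193.365.
Reliability = 193.365 / 283.15 = 0.683.

0.683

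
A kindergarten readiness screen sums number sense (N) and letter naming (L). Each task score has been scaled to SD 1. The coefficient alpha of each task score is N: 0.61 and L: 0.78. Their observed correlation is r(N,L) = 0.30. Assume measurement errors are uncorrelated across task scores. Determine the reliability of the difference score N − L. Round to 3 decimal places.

0.564

Var(N−L) = 1 + 1 − 2·0.30 = 2 − 0.6 = 1.4.
Because errors are independent across components, Cov(Tᵢ,Tⱼ) = Cov(Xᵢ,Xⱼ); the off-diagonal part of the true-score variance is the same as above.
True-score variance = [0.61 + 0.78] − 0.6 = 1.39 − 0.6 = 0.79.
Reliability = 0.79 / 1.4 = 0.564.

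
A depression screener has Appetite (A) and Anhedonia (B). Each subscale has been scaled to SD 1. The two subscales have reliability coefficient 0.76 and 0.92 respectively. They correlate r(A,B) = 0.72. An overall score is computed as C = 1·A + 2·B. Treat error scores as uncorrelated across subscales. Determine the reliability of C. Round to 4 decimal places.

0.9289

Var(C) = 1 + 2² + 2·[2·0.72] = 5 + 2.88 = 7.88.
Because errors are independent across components, Cov(Tᵢ,Tⱼ) = Cov(Xᵢ,Xⱼ); the off-diagonal part of the true-score variance is the same as above.
True-score variance = [0.76 + 2²·0.92] + 2.88 = 4.44 + 2.88 = 7.32.
Reliability = 7.32 / 7.88 = 0.9289.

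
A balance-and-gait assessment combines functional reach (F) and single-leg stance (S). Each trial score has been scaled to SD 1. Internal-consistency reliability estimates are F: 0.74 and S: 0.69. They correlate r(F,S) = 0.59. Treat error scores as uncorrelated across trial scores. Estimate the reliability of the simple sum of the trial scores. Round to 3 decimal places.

0.821

Var(F+S) = 2 + 2·[0.59] = 2 + 1.18 = 3.18.
Under uncorrelated errors the observed covariances equal the true-score covariances, so only the own-variance terms attenuate.
True-score variance = [0.74 + 0.69] + 1.18 = 1.43 + 1.18 = 2.61.
Reliability = 2.61 / 3.18 = 0.821.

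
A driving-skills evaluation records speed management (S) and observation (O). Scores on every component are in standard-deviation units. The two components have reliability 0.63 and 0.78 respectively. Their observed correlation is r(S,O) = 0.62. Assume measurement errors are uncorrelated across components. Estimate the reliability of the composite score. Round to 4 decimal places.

Var(S+O) = 2 + 2·[0.62] = 2 + 1.24 = 3.24.
Because errors are independent across components, Cov(Tᵢ,Tⱼ) = Cov(Xᵢ,Xⱼ); the off-diagonal part of the true-score variance is the same as above.
True-score variance = [0.63 + 0.78] + 1.24 = 1.41 + 1.24 = 2.65.
Reliability = 2.65 / 3.24 = 0.8179.

0.8179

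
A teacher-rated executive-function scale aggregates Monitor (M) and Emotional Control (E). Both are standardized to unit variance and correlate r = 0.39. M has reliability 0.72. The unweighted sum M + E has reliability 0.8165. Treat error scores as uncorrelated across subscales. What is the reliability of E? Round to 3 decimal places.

Var(M+E) = 2 + 2·0.39 = 2.780.
True-score variance = ρ_M + ρ_E + 2·0.39, so 0.8165 = (0.72 + ρ_E + 0.78) / 2.780.
ρ_E = 0.8165·2.780 − 0.72 − 0.78 = 0.770.

0.770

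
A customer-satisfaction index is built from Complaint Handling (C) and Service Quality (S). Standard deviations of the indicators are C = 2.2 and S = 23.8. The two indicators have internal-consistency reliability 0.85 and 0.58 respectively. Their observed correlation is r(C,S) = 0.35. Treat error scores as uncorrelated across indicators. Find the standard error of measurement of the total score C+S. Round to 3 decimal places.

15.448

Var(total) = 571.28 + 36.652 = 607.932.
True-score variance = 332.649 + 36.652 = 369.301, so reliability = 0.6075.
Error variance = 607.932 − 369.301 = 238.631; SEM = √238.631 = 15.448.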